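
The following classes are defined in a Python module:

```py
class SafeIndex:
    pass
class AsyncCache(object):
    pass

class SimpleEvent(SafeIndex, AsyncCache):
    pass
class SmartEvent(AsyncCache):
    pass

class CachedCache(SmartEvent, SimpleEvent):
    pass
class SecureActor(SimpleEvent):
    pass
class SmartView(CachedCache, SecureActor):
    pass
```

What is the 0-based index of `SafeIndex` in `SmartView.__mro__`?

L[SmartView] = SmartView + merge(L[CachedCache], L[SecureActor], [CachedCache SecureActor])
  take CachedCache:  [CachedCache SmartEvent SimpleEvent SafeIndex AsyncCache object] + [SecureActor SimpleEvent SafeIndex AsyncCache object] + [CachedCache SecureActor]
  take SmartEvent:  [SmartEvent SimpleEvent SafeIndex AsyncCache object] + [SecureActor SimpleEvent SafeIndex AsyncCache object] + [SecureActor]
  take SecureActor:  [SimpleEvent SafeIndex AsyncCache object] + [SecureActor SimpleEvent SafeIndex AsyncCache object] + [SecureActor]
  take SimpleEvent:  [SimpleEvent SafeIndex AsyncCache object] + [SimpleEvent SafeIndex AsyncCache object]
  take SafeIndex:  [SafeIndex AsyncCache object] + [SafeIndex AsyncCache object]
  take AsyncCache:  [AsyncCache object] + [AsyncCache object]
  take object:  [object] + [object]
MRO: SmartView CachedCache SmartEvent SecureActor SimpleEvent SafeIndex AsyncCache object
SafeIndex sits at index 5.

5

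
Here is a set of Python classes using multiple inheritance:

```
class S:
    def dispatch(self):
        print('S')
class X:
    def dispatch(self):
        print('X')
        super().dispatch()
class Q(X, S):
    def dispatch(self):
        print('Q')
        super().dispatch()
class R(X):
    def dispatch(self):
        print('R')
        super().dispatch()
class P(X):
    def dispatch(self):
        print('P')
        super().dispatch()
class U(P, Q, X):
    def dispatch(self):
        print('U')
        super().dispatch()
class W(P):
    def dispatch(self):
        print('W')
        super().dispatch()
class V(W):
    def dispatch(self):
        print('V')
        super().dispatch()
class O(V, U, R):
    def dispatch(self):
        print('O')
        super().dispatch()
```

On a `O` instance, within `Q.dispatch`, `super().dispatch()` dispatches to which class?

L[O] = O + merge(L[V], L[U], L[R], [V U R])
  take V:  [V W P X object] + [U P Q X S object] + [R X object] + [V U R]
  take W:  [W P X object] + [U P Q X S object] + [R X object] + [U R]
  take U:  [P X object] + [U P Q X S object] + [R X object] + [U R]
  take P:  [P X object] + [P Q X S object] + [R X object] + [R]
  take Q:  [X object] + [Q X S object] + [R X object] + [R]
  take R:  [X object] + [X S object] + [R X object] + [R]
  take X:  [X object] + [X S object] + [X object]
  take S:  [object] + [S object] + [object]
  take object:  [object] + [object] + [object]
MRO: O V W U P Q R X S object
super() in Q.dispatch on a O instance goes to the class after Q in O's MRO: R.

R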